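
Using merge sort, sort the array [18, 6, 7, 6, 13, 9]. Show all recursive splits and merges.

Merge sort trace:

Split: [18, 6, 7, 6, 13, 9] -> [18, 6, 7] and [6, 13, 9]
  Split: [18, 6, 7] -> [18] and [6, 7]
    Split: [6, 7] -> [6] and [7]
    Merge: [6] + [7] -> [6, 7]
  Merge: [18] + [6, 7] -> [6, 7, 18]
  Split: [6, 13, 9] -> [6] and [13, 9]
    Split: [13, 9] -> [13] and [9]
    Merge: [13] + [9] -> [9, 13]
  Merge: [6] + [9, 13] -> [6, 9, 13]
Merge: [6, 7, 18] + [6, 9, 13] -> [6, 6, 7, 9, 13, 18]

Final sorted array: [6, 6, 7, 9, 13, 18]

The merge sort proceeds by recursively splitting the array and merging sorted halves.
After all merges, the sorted array is [6, 6, 7, 9, 13, 18].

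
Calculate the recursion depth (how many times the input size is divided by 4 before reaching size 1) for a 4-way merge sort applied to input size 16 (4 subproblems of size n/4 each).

For divide and conquer with division factor 4:

Problem sizes at each level:
Level 0: 16
Level 1: 4
Level 2: 1

The root is level 0 and the size-1 base case is level 2 (the tree spans levels 0 through 2, i.e. 3 levels counting the root), so the depth is the number of divisions: log_4(16) = 2

The recursion tree depth is log_4(16) = 2. At each level, the problem size is divided by 4, so it takes 2 divisions to reduce to a base case of size 1. The algorithm makes 4 recursive calls at each level.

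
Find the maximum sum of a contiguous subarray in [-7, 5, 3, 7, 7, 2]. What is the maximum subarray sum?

Using Kadane's algorithm on [-7, 5, 3, 7, 7, 2]:

Scanning through the array:
Position 1 (value 5): max_ending_here = 5, max_so_far = 5
Position 2 (value 3): max_ending_here = 8, max_so_far = 8
Position 3 (value 7): max_ending_here = 15, max_so_far = 15
Position 4 (value 7): max_ending_here = 22, max_so_far = 22
Position 5 (value 2): max_ending_here = 24, max_so_far = 24

Maximum subarray: [5, 3, 7, 7, 2]
Maximum sum: 24

The maximum subarray is [5, 3, 7, 7, 2] with sum 24. This subarray runs from index 1 to index 5.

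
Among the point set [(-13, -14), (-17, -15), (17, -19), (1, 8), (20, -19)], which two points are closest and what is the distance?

Computing all pairwise distances among 5 points:

d((-13, -14), (-17, -15)) = 4.1231
d((-13, -14), (17, -19)) = 30.4138
d((-13, -14), (1, 8)) = 26.0768
d((-13, -14), (20, -19)) = 33.3766
d((-17, -15), (17, -19)) = 34.2345
d((-17, -15), (1, 8)) = 29.2062
d((-17, -15), (20, -19)) = 37.2156
d((17, -19), (1, 8)) = 31.3847
d((17, -19), (20, -19)) = 3.0 <-- minimum
d((1, 8), (20, -19)) = 33.0151

Closest pair: (17, -19) and (20, -19) with distance 3.0

The closest pair is (17, -19) and (20, -19) with Euclidean distance 3.0. For 5 points, brute-force pairwise comparison is shown above. For large n, the divide-and-conquer algorithm (sort by x, recurse on halves, check the dividing strip) achieves O(n log n).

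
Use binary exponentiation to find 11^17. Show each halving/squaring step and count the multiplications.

Computing 11^17 by squaring (build up from 11^1; each line after the first costs one multiplication):

11^1 = 11
11^2 = (11^1)^2 = 11^2 = 121
11^4 = (11^2)^2 = 121^2 = 14641
11^8 = (11^4)^2 = 14641^2 = 214358881
11^16 = (11^8)^2 = 214358881^2 = 45949729863572161
11^17 = 11 * 11^16 = 11 * 45949729863572161 = 505447028499293771

Result: 505447028499293771
Multiplications needed: 5 (5 lines after 11^1)

11^17 = 505447028499293771. Using exponentiation by squaring, this requires 5 multiplications. The key idea: if the exponent is even, square the half-power; if odd, multiply by the base once.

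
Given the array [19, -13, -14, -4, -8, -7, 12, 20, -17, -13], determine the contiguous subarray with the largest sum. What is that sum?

Using Kadane's algorithm on [19, -13, -14, -4, -8, -7, 12, 20, -17, -13]:

Scanning through the array:
Position 1 (value -13): max_ending_here = 6, max_so_far = 19
Position 2 (value -14): max_ending_here = -8, max_so_far = 19
Position 3 (value -4): max_ending_here = -4, max_so_far = 19
Position 4 (value -8): max_ending_here = -8, max_so_far = 19
Position 5 (value -7): max_ending_here = -7, max_so_far = 19
Position 6 (value 12): max_ending_here = 12, max_so_far = 19
Position 7 (value 20): max_ending_here = 32, max_so_far = 32
Position 8 (value -17): max_ending_here = 15, max_so_far = 32
Position 9 (value -13): max_ending_here = 2, max_so_far = 32

Maximum subarray: [12, 20]
Maximum sum: 32

The maximum subarray is [12, 20] with sum 32. This subarray runs from index 6 to index 7.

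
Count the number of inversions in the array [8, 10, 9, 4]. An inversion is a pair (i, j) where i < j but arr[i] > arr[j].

Finding inversions in [8, 10, 9, 4]:

(0, 3): arr[0]=8 > arr[3]=4
(1, 2): arr[1]=10 > arr[2]=9
(1, 3): arr[1]=10 > arr[3]=4
(2, 3): arr[2]=9 > arr[3]=4

Total inversions: 4

The array has 4 inversion(s): (0,3), (1,2), (1,3), (2,3). Each pair (i,j) satisfies i < j and arr[i] > arr[j].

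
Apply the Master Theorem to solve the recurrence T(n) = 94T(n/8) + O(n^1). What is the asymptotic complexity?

Master Theorem for T(n) = 94T(n/8) + O(n^1):

a = 94, b = 8, c = 1
log_b(a) = log_8(94) = 2.1849

Case 1: c = 1 < log_8(94) = 2.1849
T(n) = O(n^(log_8 94))

For T(n) = 94T(n/8) + O(n^1): log_8(94) = 2.1849. This is Case 1 of the Master Theorem (c < log_b(a), work dominated by leaves), giving O(n^(log_8 94)).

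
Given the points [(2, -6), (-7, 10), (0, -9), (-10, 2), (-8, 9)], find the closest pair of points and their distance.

Computing all pairwise distances among 5 points:

d((2, -6), (-7, 10)) = 18.3576
d((2, -6), (0, -9)) = 3.6056
d((2, -6), (-10, 2)) = 14.4222
d((2, -6), (-8, 9)) = 18.0278
d((-7, 10), (0, -9)) = 20.2485
d((-7, 10), (-10, 2)) = 8.544
d((-7, 10), (-8, 9)) = 1.4142 <-- minimum
d((0, -9), (-10, 2)) = 14.8661
d((0, -9), (-8, 9)) = 19.6977
d((-10, 2), (-8, 9)) = 7.2801

Closest pair: (-7, 10) and (-8, 9) with distance 1.4142

The closest pair is (-7, 10) and (-8, 9) with Euclidean distance 1.4142. For 5 points, brute-force pairwise comparison is shown above. For large n, the divide-and-conquer algorithm (sort by x, recurse on halves, check the dividing strip) achieves O(n log n).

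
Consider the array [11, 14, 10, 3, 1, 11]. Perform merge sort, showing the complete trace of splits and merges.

Merge sort trace:

Split: [11, 14, 10, 3, 1, 11] -> [11, 14, 10] and [3, 1, 11]
  Split: [11, 14, 10] -> [11] and [14, 10]
    Split: [14, 10] -> [14] and [10]
    Merge: [14] + [10] -> [10, 14]
  Merge: [11] + [10, 14] -> [10, 11, 14]
  Split: [3, 1, 11] -> [3] and [1, 11]
    Split: [1, 11] -> [1] and [11]
    Merge: [1] + [11] -> [1, 11]
  Merge: [3] + [1, 11] -> [1, 3, 11]
Merge: [10, 11, 14] + [1, 3, 11] -> [1, 3, 10, 11, 11, 14]

Final sorted array: [1, 3, 10, 11, 11, 14]

The merge sort proceeds by recursively splitting the array and merging sorted halves.
After all merges, the sorted array is [1, 3, 10, 11, 11, 14].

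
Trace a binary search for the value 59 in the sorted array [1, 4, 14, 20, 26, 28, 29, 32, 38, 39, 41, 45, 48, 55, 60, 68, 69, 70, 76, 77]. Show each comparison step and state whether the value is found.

Binary search for 59 in [1, 4, 14, 20, 26, 28, 29, 32, 38, 39, 41, 45, 48, 55, 60, 68, 69, 70, 76, 77]:

lo=0, hi=19, mid=9, arr[mid]=39 -> 39 < 59, search right half
lo=10, hi=19, mid=14, arr[mid]=60 -> 60 > 59, search left half
lo=10, hi=13, mid=11, arr[mid]=45 -> 45 < 59, search right half
lo=12, hi=13, mid=12, arr[mid]=48 -> 48 < 59, search right half
lo=13, hi=13, mid=13, arr[mid]=55 -> 55 < 59, search right half
lo=14 > hi=13, target 59 not found

Binary search determines that 59 is not in the array after 5 comparisons. The search space was exhausted without finding the target.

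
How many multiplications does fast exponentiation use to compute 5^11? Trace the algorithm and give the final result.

Computing 5^11 by squaring (build up from 5^1; each line after the first costs one multiplication):

5^1 = 5
5^2 = (5^1)^2 = 5^2 = 25
5^4 = (5^2)^2 = 25^2 = 625
5^5 = 5 * 5^4 = 5 * 625 = 3125
5^10 = (5^5)^2 = 3125^2 = 9765625
5^11 = 5 * 5^10 = 5 * 9765625 = 48828125

Result: 48828125
Multiplications needed: 5 (5 lines after 5^1)

5^11 = 48828125. Using exponentiation by squaring, this requires 5 multiplications. The key idea: if the exponent is even, square the half-power; if odd, multiply by the base once.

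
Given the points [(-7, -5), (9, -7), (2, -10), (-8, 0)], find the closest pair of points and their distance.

Computing all pairwise distances among 4 points:

d((-7, -5), (9, -7)) = 16.1245
d((-7, -5), (2, -10)) = 10.2956
d((-7, -5), (-8, 0)) = 5.099 <-- minimum
d((9, -7), (2, -10)) = 7.6158
d((9, -7), (-8, 0)) = 18.3848
d((2, -10), (-8, 0)) = 14.1421

Closest pair: (-7, -5) and (-8, 0) with distance 5.099

The closest pair is (-7, -5) and (-8, 0) with Euclidean distance 5.099. For 4 points, brute-force pairwise comparison is shown above. For large n, the divide-and-conquer algorithm (sort by x, recurse on halves, check the dividing strip) achieves O(n log n).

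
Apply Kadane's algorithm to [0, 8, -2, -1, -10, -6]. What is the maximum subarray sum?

Using Kadane's algorithm on [0, 8, -2, -1, -10, -6]:

Scanning through the array:
Position 1 (value 8): max_ending_here = 8, max_so_far = 8
Position 2 (value -2): max_ending_here = 6, max_so_far = 8
Position 3 (value -1): max_ending_here = 5, max_so_far = 8
Position 4 (value -10): max_ending_here = -5, max_so_far = 8
Position 5 (value -6): max_ending_here = -6, max_so_far = 8

Maximum subarray: [0, 8]
Maximum sum: 8

The maximum subarray is [0, 8] with sum 8. This subarray runs from index 0 to index 1.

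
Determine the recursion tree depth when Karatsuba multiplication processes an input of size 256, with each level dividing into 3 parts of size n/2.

For divide and conquer with division factor 2:

Problem sizes at each level:
Level 0: 256
Level 1: 128
Level 2: 64
Level 3: 32
Level 4: 16
Level 5: 8
Level 6: 4
Level 7: 2
Level 8: 1

The root is level 0 and the size-1 base case is level 8 (the tree spans levels 0 through 8, i.e. 9 levels counting the root), so the depth is the number of divisions: log_2(256) = 8

The recursion tree depth is log_2(256) = 8. At each level, the problem size is divided by 2, so it takes 8 divisions to reduce to a base case of size 1. The algorithm makes 3 recursive calls at each level.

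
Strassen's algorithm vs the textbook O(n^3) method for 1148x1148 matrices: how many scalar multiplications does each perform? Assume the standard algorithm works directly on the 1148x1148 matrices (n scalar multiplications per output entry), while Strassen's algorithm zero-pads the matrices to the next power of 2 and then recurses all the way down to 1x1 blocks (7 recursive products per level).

Matrix multiplication for 1148x1148 matrices:

Strassen's algorithm requires power-of-2 dimensions. Pad 1148x1148 to 2048x2048 (next power of 2).

Standard algorithm: 1148^3 = 1512953792 multiplications
Strassen's algorithm: 7^(log2(2048)) = 7^11 = 1977326743 multiplications
Difference: 1512953792 - 1977326743 = -464372951 (Strassen uses MORE here due to padding overhead — for small or just-over-power-of-2 n, padding can outweigh the per-level savings)

Standard: 1512953792 multiplications (1148^3). Strassen: 1977326743 multiplications (7^11, after padding to 2048x2048). Strassen reduces 8 recursive multiplications to 7 at each level.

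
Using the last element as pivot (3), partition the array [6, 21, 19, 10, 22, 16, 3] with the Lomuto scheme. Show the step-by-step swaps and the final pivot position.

Lomuto partition with pivot = 3:

Initial array: [6, 21, 19, 10, 22, 16, 3]

arr[0]=6 > 3: no swap
arr[1]=21 > 3: no swap
arr[2]=19 > 3: no swap
arr[3]=10 > 3: no swap
arr[4]=22 > 3: no swap
arr[5]=16 > 3: no swap

Place pivot at position 0: [3, 21, 19, 10, 22, 16, 6]
Pivot position: 0

After partitioning with pivot 3, the array becomes [3, 21, 19, 10, 22, 16, 6]. The pivot is placed at index 0. All elements to the left of the pivot are <= 3, and all elements to the right are > 3.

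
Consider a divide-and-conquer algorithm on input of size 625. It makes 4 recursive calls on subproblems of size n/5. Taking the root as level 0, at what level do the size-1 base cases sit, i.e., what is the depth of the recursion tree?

For divide and conquer with division factor 5:

Problem sizes at each level:
Level 0: 625
Level 1: 125
Level 2: 25
Level 3: 5
Level 4: 1

The root is level 0 and the size-1 base case is level 4 (the tree spans levels 0 through 4, i.e. 5 levels counting the root), so the depth is the number of divisions: log_5(625) = 4

The recursion tree depth is log_5(625) = 4. At each level, the problem size is divided by 5, so it takes 4 divisions to reduce to a base case of size 1. The algorithm makes 4 recursive calls at each level.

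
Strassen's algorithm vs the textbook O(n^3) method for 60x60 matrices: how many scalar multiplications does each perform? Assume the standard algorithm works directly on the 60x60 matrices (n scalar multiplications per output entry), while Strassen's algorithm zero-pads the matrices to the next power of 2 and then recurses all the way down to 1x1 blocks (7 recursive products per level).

Matrix multiplication for 60x60 matrices:

Strassen's algorithm requires power-of-2 dimensions. Pad 60x60 to 64x64 (next power of 2).

Standard algorithm: 60^3 = 216000 multiplications
Strassen's algorithm: 7^(log2(64)) = 7^6 = 117649 multiplications
Savings: 216000 - 117649 = 98351 multiplications

Standard: 216000 multiplications (60^3). Strassen: 117649 multiplications (7^6, after padding to 64x64). Strassen reduces 8 recursive multiplications to 7 at each level.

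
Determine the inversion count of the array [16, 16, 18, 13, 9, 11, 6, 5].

Finding inversions in [16, 16, 18, 13, 9, 11, 6, 5]:

(0, 3): arr[0]=16 > arr[3]=13
(0, 4): arr[0]=16 > arr[4]=9
(0, 5): arr[0]=16 > arr[5]=11
(0, 6): arr[0]=16 > arr[6]=6
(0, 7): arr[0]=16 > arr[7]=5
(1, 3): arr[1]=16 > arr[3]=13
(1, 4): arr[1]=16 > arr[4]=9
(1, 5): arr[1]=16 > arr[5]=11
(1, 6): arr[1]=16 > arr[6]=6
(1, 7): arr[1]=16 > arr[7]=5
(2, 3): arr[2]=18 > arr[3]=13
(2, 4): arr[2]=18 > arr[4]=9
(2, 5): arr[2]=18 > arr[5]=11
(2, 6): arr[2]=18 > arr[6]=6
(2, 7): arr[2]=18 > arr[7]=5
(3, 4): arr[3]=13 > arr[4]=9
(3, 5): arr[3]=13 > arr[5]=11
(3, 6): arr[3]=13 > arr[6]=6
(3, 7): arr[3]=13 > arr[7]=5
(4, 6): arr[4]=9 > arr[6]=6
(4, 7): arr[4]=9 > arr[7]=5
(5, 6): arr[5]=11 > arr[6]=6
(5, 7): arr[5]=11 > arr[7]=5
(6, 7): arr[6]=6 > arr[7]=5

Total inversions: 24

The array has 24 inversion(s): (0,3), (0,4), (0,5), (0,6), (0,7), (1,3), (1,4), (1,5), (1,6), (1,7), (2,3), (2,4), (2,5), (2,6), (2,7), (3,4), (3,5), (3,6), (3,7), (4,6), (4,7), (5,6), (5,7), (6,7). Each pair (i,j) satisfies i < j and arr[i] > arr[j].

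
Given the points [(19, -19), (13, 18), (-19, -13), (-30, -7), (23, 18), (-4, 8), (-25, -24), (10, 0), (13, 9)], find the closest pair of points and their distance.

Computing all pairwise distances among 9 points:

d((19, -19), (13, 18)) = 37.4833
d((19, -19), (-19, -13)) = 38.4708
d((19, -19), (-30, -7)) = 50.448
d((19, -19), (23, 18)) = 37.2156
d((19, -19), (-4, 8)) = 35.4683
d((19, -19), (-25, -24)) = 44.2832
d((19, -19), (10, 0)) = 21.0238
d((19, -19), (13, 9)) = 28.6356
d((13, 18), (-19, -13)) = 44.5533
d((13, 18), (-30, -7)) = 49.7393
d((13, 18), (23, 18)) = 10.0
d((13, 18), (-4, 8)) = 19.7231
d((13, 18), (-25, -24)) = 56.6392
d((13, 18), (10, 0)) = 18.2483
d((13, 18), (13, 9)) = 9.0 <-- minimum
d((-19, -13), (-30, -7)) = 12.53
d((-19, -13), (23, 18)) = 52.2015
d((-19, -13), (-4, 8)) = 25.807
d((-19, -13), (-25, -24)) = 12.53
d((-19, -13), (10, 0)) = 31.7805
d((-19, -13), (13, 9)) = 38.833
d((-30, -7), (23, 18)) = 58.6003
d((-30, -7), (-4, 8)) = 30.0167
d((-30, -7), (-25, -24)) = 17.72
d((-30, -7), (10, 0)) = 40.6079
d((-30, -7), (13, 9)) = 45.8803
d((23, 18), (-4, 8)) = 28.7924
d((23, 18), (-25, -24)) = 63.7809
d((23, 18), (10, 0)) = 22.2036
d((23, 18), (13, 9)) = 13.4536
d((-4, 8), (-25, -24)) = 38.2753
d((-4, 8), (10, 0)) = 16.1245
d((-4, 8), (13, 9)) = 17.0294
d((-25, -24), (10, 0)) = 42.4382
d((-25, -24), (13, 9)) = 50.3289
d((10, 0), (13, 9)) = 9.4868

Closest pair: (13, 18) and (13, 9) with distance 9.0

The closest pair is (13, 18) and (13, 9) with Euclidean distance 9.0. For 9 points, brute-force pairwise comparison is shown above. For large n, the divide-and-conquer algorithm (sort by x, recurse on halves, check the dividing strip) achieves O(n log n).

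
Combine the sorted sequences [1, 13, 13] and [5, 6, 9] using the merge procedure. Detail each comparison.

Merging process:

Compare 1 vs 5: take 1 from left. Merged: [1]
Compare 13 vs 5: take 5 from right. Merged: [1, 5]
Compare 13 vs 6: take 6 from right. Merged: [1, 5, 6]
Compare 13 vs 9: take 9 from right. Merged: [1, 5, 6, 9]
Append remaining from left: [13, 13]. Merged: [1, 5, 6, 9, 13, 13]

Final merged array: [1, 5, 6, 9, 13, 13]
Total comparisons: 4

The merged array is [1, 5, 6, 9, 13, 13], requiring 4 comparisons. The merge step runs in O(n) time where n is the total number of elements.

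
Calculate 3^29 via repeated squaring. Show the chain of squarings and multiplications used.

Computing 3^29 by squaring (build up from 3^1; each line after the first costs one multiplication):

3^1 = 3
3^2 = (3^1)^2 = 3^2 = 9
3^3 = 3 * 3^2 = 3 * 9 = 27
3^6 = (3^3)^2 = 27^2 = 729
3^7 = 3 * 3^6 = 3 * 729 = 2187
3^14 = (3^7)^2 = 2187^2 = 4782969
3^28 = (3^14)^2 = 4782969^2 = 22876792454961
3^29 = 3 * 3^28 = 3 * 22876792454961 = 68630377364883

Result: 68630377364883
Multiplications needed: 7 (7 lines after 3^1)

3^29 = 68630377364883. Using exponentiation by squaring, this requires 7 multiplications. The key idea: if the exponent is even, square the half-power; if odd, multiply by the base once.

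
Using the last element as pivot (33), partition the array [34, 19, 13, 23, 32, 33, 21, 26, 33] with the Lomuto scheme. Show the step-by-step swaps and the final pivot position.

Lomuto partition with pivot = 33:

Initial array: [34, 19, 13, 23, 32, 33, 21, 26, 33]

arr[0]=34 > 33: no swap
arr[1]=19 <= 33: swap with position 0, array becomes [19, 34, 13, 23, 32, 33, 21, 26, 33]
arr[2]=13 <= 33: swap with position 1, array becomes [19, 13, 34, 23, 32, 33, 21, 26, 33]
arr[3]=23 <= 33: swap with position 2, array becomes [19, 13, 23, 34, 32, 33, 21, 26, 33]
arr[4]=32 <= 33: swap with position 3, array becomes [19, 13, 23, 32, 34, 33, 21, 26, 33]
arr[5]=33 <= 33: swap with position 4, array becomes [19, 13, 23, 32, 33, 34, 21, 26, 33]
arr[6]=21 <= 33: swap with position 5, array becomes [19, 13, 23, 32, 33, 21, 34, 26, 33]
arr[7]=26 <= 33: swap with position 6, array becomes [19, 13, 23, 32, 33, 21, 26, 34, 33]

Place pivot at position 7: [19, 13, 23, 32, 33, 21, 26, 33, 34]
Pivot position: 7

After partitioning with pivot 33, the array becomes [19, 13, 23, 32, 33, 21, 26, 33, 34]. The pivot is placed at index 7. All elements to the left of the pivot are <= 33, and all elements to the right are > 33.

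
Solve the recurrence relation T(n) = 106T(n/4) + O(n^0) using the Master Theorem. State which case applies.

Master Theorem for T(n) = 106T(n/4) + O(n^0):

a = 106, b = 4, c = 0
log_b(a) = log_4(106) = 3.3640

Case 1: c = 0 < log_4(106) = 3.3640
T(n) = O(n^(log_4 106))

For T(n) = 106T(n/4) + O(n^0): log_4(106) = 3.3640. This is Case 1 of the Master Theorem (c < log_b(a), work dominated by leaves), giving O(n^(log_4 106)).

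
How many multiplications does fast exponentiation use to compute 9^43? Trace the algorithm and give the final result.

Computing 9^43 by squaring (build up from 9^1; each line after the first costs one multiplication):

9^1 = 9
9^2 = (9^1)^2 = 9^2 = 81
9^4 = (9^2)^2 = 81^2 = 6561
9^5 = 9 * 9^4 = 9 * 6561 = 59049
9^10 = (9^5)^2 = 59049^2 = 3486784401
9^20 = (9^10)^2 = 3486784401^2 = 12157665459056928801
9^21 = 9 * 9^20 = 9 * 12157665459056928801 = 109418989131512359209
9^42 = (9^21)^2 = 109418989131512359209^2 = 11972515182562019788602740026717047105681
9^43 = 9 * 9^42 = 9 * 11972515182562019788602740026717047105681 = 107752636643058178097424660240453423951129

Result: 107752636643058178097424660240453423951129
Multiplications needed: 8 (8 lines after 9^1)

9^43 = 107752636643058178097424660240453423951129. Using exponentiation by squaring, this requires 8 multiplications. The key idea: if the exponent is even, square the half-power; if odd, multiply by the base once.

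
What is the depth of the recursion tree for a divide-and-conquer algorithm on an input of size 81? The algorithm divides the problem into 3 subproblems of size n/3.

For divide and conquer with division factor 3:

Problem sizes at each level:
Level 0: 81
Level 1: 27
Level 2: 9
Level 3: 3
Level 4: 1

The root is level 0 and the size-1 base case is level 4 (the tree spans levels 0 through 4, i.e. 5 levels counting the root), so the depth is the number of divisions: log_3(81) = 4

The recursion tree depth is log_3(81) = 4. At each level, the problem size is divided by 3, so it takes 4 divisions to reduce to a base case of size 1. The algorithm makes 3 recursive calls at each level.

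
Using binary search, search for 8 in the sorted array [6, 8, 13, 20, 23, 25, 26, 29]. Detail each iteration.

Binary search for 8 in [6, 8, 13, 20, 23, 25, 26, 29]:

lo=0, hi=7, mid=3, arr[mid]=20 -> 20 > 8, search left half
lo=0, hi=2, mid=1, arr[mid]=8 -> Found target at index 1!

Binary search finds 8 at index 1 after 2 comparisons. The search repeatedly halves the search space by comparing with the middle element.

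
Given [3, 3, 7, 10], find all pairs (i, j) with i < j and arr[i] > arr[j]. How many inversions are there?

Finding inversions in [3, 3, 7, 10]:


Total inversions: 0

The array has 0 inversions. It is already sorted.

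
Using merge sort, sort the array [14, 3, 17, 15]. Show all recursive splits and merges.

Merge sort trace:

Split: [14, 3, 17, 15] -> [14, 3] and [17, 15]
  Split: [14, 3] -> [14] and [3]
  Merge: [14] + [3] -> [3, 14]
  Split: [17, 15] -> [17] and [15]
  Merge: [17] + [15] -> [15, 17]
Merge: [3, 14] + [15, 17] -> [3, 14, 15, 17]

Final sorted array: [3, 14, 15, 17]

The merge sort proceeds by recursively splitting the array and merging sorted halves.
After all merges, the sorted array is [3, 14, 15, 17].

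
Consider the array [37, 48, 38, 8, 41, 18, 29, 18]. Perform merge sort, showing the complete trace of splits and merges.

Merge sort trace:

Split: [37, 48, 38, 8, 41, 18, 29, 18] -> [37, 48, 38, 8] and [41, 18, 29, 18]
  Split: [37, 48, 38, 8] -> [37, 48] and [38, 8]
    Split: [37, 48] -> [37] and [48]
    Merge: [37] + [48] -> [37, 48]
    Split: [38, 8] -> [38] and [8]
    Merge: [38] + [8] -> [8, 38]
  Merge: [37, 48] + [8, 38] -> [8, 37, 38, 48]
  Split: [41, 18, 29, 18] -> [41, 18] and [29, 18]
    Split: [41, 18] -> [41] and [18]
    Merge: [41] + [18] -> [18, 41]
    Split: [29, 18] -> [29] and [18]
    Merge: [29] + [18] -> [18, 29]
  Merge: [18, 41] + [18, 29] -> [18, 18, 29, 41]
Merge: [8, 37, 38, 48] + [18, 18, 29, 41] -> [8, 18, 18, 29, 37, 38, 41, 48]

Final sorted array: [8, 18, 18, 29, 37, 38, 41, 48]

The merge sort proceeds by recursively splitting the array and merging sorted halves.
After all merges, the sorted array is [8, 18, 18, 29, 37, 38, 41, 48].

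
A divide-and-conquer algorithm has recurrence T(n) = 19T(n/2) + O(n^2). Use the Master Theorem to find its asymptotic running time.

Master Theorem for T(n) = 19T(n/2) + O(n^2):

a = 19, b = 2, c = 2
log_b(a) = log_2(19) = 4.2479

Case 1: c = 2 < log_2(19) = 4.2479
T(n) = O(n^(log_2 19))

For T(n) = 19T(n/2) + O(n^2): log_2(19) = 4.2479. This is Case 1 of the Master Theorem (c < log_b(a), work dominated by leaves), giving O(n^(log_2 19)).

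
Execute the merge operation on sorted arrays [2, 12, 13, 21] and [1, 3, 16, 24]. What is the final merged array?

Merging process:

Compare 2 vs 1: take 1 from right. Merged: [1]
Compare 2 vs 3: take 2 from left. Merged: [1, 2]
Compare 12 vs 3: take 3 from right. Merged: [1, 2, 3]
Compare 12 vs 16: take 12 from left. Merged: [1, 2, 3, 12]
Compare 13 vs 16: take 13 from left. Merged: [1, 2, 3, 12, 13]
Compare 21 vs 16: take 16 from right. Merged: [1, 2, 3, 12, 13, 16]
Compare 21 vs 24: take 21 from left. Merged: [1, 2, 3, 12, 13, 16, 21]
Append remaining from right: [24]. Merged: [1, 2, 3, 12, 13, 16, 21, 24]

Final merged array: [1, 2, 3, 12, 13, 16, 21, 24]
Total comparisons: 7

The merged array is [1, 2, 3, 12, 13, 16, 21, 24], requiring 7 comparisons. The merge step runs in O(n) time where n is the total number of elements.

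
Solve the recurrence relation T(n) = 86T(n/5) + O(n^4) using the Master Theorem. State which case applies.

Master Theorem for T(n) = 86T(n/5) + O(n^4):

a = 86, b = 5, c = 4
log_b(a) = log_5(86) = 2.7676

Case 3: c = 4 > log_5(86) = 2.7676
T(n) = O(n^4) = O(n^4)

For T(n) = 86T(n/5) + O(n^4): log_5(86) = 2.7676. This is Case 3 of the Master Theorem (c > log_b(a), work dominated by root), giving O(n^4).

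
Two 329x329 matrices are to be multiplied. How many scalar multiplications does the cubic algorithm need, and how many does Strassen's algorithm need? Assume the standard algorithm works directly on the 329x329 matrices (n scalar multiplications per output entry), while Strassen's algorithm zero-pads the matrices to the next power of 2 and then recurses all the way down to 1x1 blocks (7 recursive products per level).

Matrix multiplication for 329x329 matrices:

Strassen's algorithm requires power-of-2 dimensions. Pad 329x329 to 512x512 (next power of 2).

Standard algorithm: 329^3 = 35611289 multiplications
Strassen's algorithm: 7^(log2(512)) = 7^9 = 40353607 multiplications
Difference: 35611289 - 40353607 = -4742318 (Strassen uses MORE here due to padding overhead — for small or just-over-power-of-2 n, padding can outweigh the per-level savings)

Standard: 35611289 multiplications (329^3). Strassen: 40353607 multiplications (7^9, after padding to 512x512). Strassen reduces 8 recursive multiplications to 7 at each level.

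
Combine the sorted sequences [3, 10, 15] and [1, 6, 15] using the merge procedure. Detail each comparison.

Merging process:

Compare 3 vs 1: take 1 from right. Merged: [1]
Compare 3 vs 6: take 3 from left. Merged: [1, 3]
Compare 10 vs 6: take 6 from right. Merged: [1, 3, 6]
Compare 10 vs 15: take 10 from left. Merged: [1, 3, 6, 10]
Compare 15 vs 15: take 15 from left. Merged: [1, 3, 6, 10, 15]
Append remaining from right: [15]. Merged: [1, 3, 6, 10, 15, 15]

Final merged array: [1, 3, 6, 10, 15, 15]
Total comparisons: 5

The merged array is [1, 3, 6, 10, 15, 15], requiring 5 comparisons. The merge step runs in O(n) time where n is the total number of elements.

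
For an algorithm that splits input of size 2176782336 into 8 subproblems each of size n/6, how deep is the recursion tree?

For divide and conquer with division factor 6:

Problem sizes at each level:
Level 0: 2176782336
Level 1: 362797056
Level 2: 60466176
Level 3: 10077696
Level 4: 1679616
Level 5: 279936
Level 6: 46656
Level 7: 7776
Level 8: 1296
Level 9: 216
Level 10: 36
Level 11: 6
Level 12: 1

The root is level 0 and the size-1 base case is level 12 (the tree spans levels 0 through 12, i.e. 13 levels counting the root), so the depth is the number of divisions: log_6(2176782336) = 12

The recursion tree depth is log_6(2176782336) = 12. At each level, the problem size is divided by 6, so it takes 12 divisions to reduce to a base case of size 1. The algorithm makes 8 recursive calls at each level.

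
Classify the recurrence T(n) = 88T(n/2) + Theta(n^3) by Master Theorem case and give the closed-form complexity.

Master Theorem for T(n) = 88T(n/2) + O(n^3):

a = 88, b = 2, c = 3
log_b(a) = log_2(88) = 6.4594

Case 1: c = 3 < log_2(88) = 6.4594
T(n) = O(n^(log_2 88))

For T(n) = 88T(n/2) + O(n^3): log_2(88) = 6.4594. This is Case 1 of the Master Theorem (c < log_b(a), work dominated by leaves), giving O(n^(log_2 88)).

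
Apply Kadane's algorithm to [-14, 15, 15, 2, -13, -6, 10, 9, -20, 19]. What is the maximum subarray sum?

Using Kadane's algorithm on [-14, 15, 15, 2, -13, -6, 10, 9, -20, 19]:

Scanning through the array:
Position 1 (value 15): max_ending_here = 15, max_so_far = 15
Position 2 (value 15): max_ending_here = 30, max_so_far = 30
Position 3 (value 2): max_ending_here = 32, max_so_far = 32
Position 4 (value -13): max_ending_here = 19, max_so_far = 32
Position 5 (value -6): max_ending_here = 13, max_so_far = 32
Position 6 (value 10): max_ending_here = 23, max_so_far = 32
Position 7 (value 9): max_ending_here = 32, max_so_far = 32
Position 8 (value -20): max_ending_here = 12, max_so_far = 32
Position 9 (value 19): max_ending_here = 31, max_so_far = 32

Maximum subarray: [15, 15, 2]
Maximum sum: 32

The maximum subarray is [15, 15, 2] with sum 32. This subarray runs from index 1 to index 3.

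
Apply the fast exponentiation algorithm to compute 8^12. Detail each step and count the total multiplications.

Computing 8^12 by squaring (build up from 8^1; each line after the first costs one multiplication):

8^1 = 8
8^2 = (8^1)^2 = 8^2 = 64
8^3 = 8 * 8^2 = 8 * 64 = 512
8^6 = (8^3)^2 = 512^2 = 262144
8^12 = (8^6)^2 = 262144^2 = 68719476736

Result: 68719476736
Multiplications needed: 4 (4 lines after 8^1)

8^12 = 68719476736. Using exponentiation by squaring, this requires 4 multiplications. The key idea: if the exponent is even, square the half-power; if odd, multiply by the base once.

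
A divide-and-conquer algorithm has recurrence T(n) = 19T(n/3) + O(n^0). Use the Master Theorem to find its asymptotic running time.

Master Theorem for T(n) = 19T(n/3) + O(n^0):

a = 19, b = 3, c = 0
log_b(a) = log_3(19) = 2.6801

Case 1: c = 0 < log_3(19) = 2.6801
T(n) = O(n^(log_3 19))

For T(n) = 19T(n/3) + O(n^0): log_3(19) = 2.6801. This is Case 1 of the Master Theorem (c < log_b(a), work dominated by leaves), giving O(n^(log_3 19)).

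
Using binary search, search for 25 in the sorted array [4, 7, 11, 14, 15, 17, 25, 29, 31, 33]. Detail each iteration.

Binary search for 25 in [4, 7, 11, 14, 15, 17, 25, 29, 31, 33]:

lo=0, hi=9, mid=4, arr[mid]=15 -> 15 < 25, search right half
lo=5, hi=9, mid=7, arr[mid]=29 -> 29 > 25, search left half
lo=5, hi=6, mid=5, arr[mid]=17 -> 17 < 25, search right half
lo=6, hi=6, mid=6, arr[mid]=25 -> Found target at index 6!

Binary search finds 25 at index 6 after 4 comparisons. The search repeatedly halves the search space by comparing with the middle element.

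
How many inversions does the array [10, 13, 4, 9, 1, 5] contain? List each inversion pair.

Finding inversions in [10, 13, 4, 9, 1, 5]:

(0, 2): arr[0]=10 > arr[2]=4
(0, 3): arr[0]=10 > arr[3]=9
(0, 4): arr[0]=10 > arr[4]=1
(0, 5): arr[0]=10 > arr[5]=5
(1, 2): arr[1]=13 > arr[2]=4
(1, 3): arr[1]=13 > arr[3]=9
(1, 4): arr[1]=13 > arr[4]=1
(1, 5): arr[1]=13 > arr[5]=5
(2, 4): arr[2]=4 > arr[4]=1
(3, 4): arr[3]=9 > arr[4]=1
(3, 5): arr[3]=9 > arr[5]=5

Total inversions: 11

The array has 11 inversion(s): (0,2), (0,3), (0,4), (0,5), (1,2), (1,3), (1,4), (1,5), (2,4), (3,4), (3,5). Each pair (i,j) satisfies i < j and arr[i] > arr[j].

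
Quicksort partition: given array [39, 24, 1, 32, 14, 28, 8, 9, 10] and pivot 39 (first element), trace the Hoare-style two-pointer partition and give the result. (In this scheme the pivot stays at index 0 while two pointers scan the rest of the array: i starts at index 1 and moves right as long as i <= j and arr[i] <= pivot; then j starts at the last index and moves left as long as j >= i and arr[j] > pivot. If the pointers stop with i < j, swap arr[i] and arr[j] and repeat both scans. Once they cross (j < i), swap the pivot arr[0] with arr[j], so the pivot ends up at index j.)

Hoare-style two-pointer partition with pivot = 39:

Initial array: [39, 24, 1, 32, 14, 28, 8, 9, 10]

Pointers start at i = 1, j = 8.
i ends at 9, j ends at 8: the pointers have crossed (j < i), so scanning stops.

Swap pivot arr[0] with arr[8] to place pivot at position 8: [10, 24, 1, 32, 14, 28, 8, 9, 39]
Pivot position: 8

After partitioning with pivot 39, the array becomes [10, 24, 1, 32, 14, 28, 8, 9, 39]. The pivot is placed at index 8. All elements to the left of the pivot are <= 39, and all elements to the right are > 39.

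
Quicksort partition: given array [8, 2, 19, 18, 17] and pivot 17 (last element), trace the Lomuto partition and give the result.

Lomuto partition with pivot = 17:

Initial array: [8, 2, 19, 18, 17]

arr[0]=8 <= 17: swap with position 0, array becomes [8, 2, 19, 18, 17]
arr[1]=2 <= 17: swap with position 1, array becomes [8, 2, 19, 18, 17]
arr[2]=19 > 17: no swap
arr[3]=18 > 17: no swap

Place pivot at position 2: [8, 2, 17, 18, 19]
Pivot position: 2

After partitioning with pivot 17, the array becomes [8, 2, 17, 18, 19]. The pivot is placed at index 2. All elements to the left of the pivot are <= 17, and all elements to the right are > 17.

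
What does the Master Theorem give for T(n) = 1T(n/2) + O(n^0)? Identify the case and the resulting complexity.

Master Theorem for T(n) = 1T(n/2) + O(n^0):

a = 1, b = 2, c = 0
log_b(a) = log_2(1) = 0.0000

Case 2: c = 0 = log_2(1) = 0.0000
T(n) = O(n^0 log n) = O(log n)

For T(n) = 1T(n/2) + O(n^0): log_2(1) = 0.0000. This is Case 2 of the Master Theorem (c = log_b(a), equal work at all levels), giving O(log n).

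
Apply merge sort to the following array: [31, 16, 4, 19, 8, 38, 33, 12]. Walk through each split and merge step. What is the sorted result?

Merge sort trace:

Split: [31, 16, 4, 19, 8, 38, 33, 12] -> [31, 16, 4, 19] and [8, 38, 33, 12]
  Split: [31, 16, 4, 19] -> [31, 16] and [4, 19]
    Split: [31, 16] -> [31] and [16]
    Merge: [31] + [16] -> [16, 31]
    Split: [4, 19] -> [4] and [19]
    Merge: [4] + [19] -> [4, 19]
  Merge: [16, 31] + [4, 19] -> [4, 16, 19, 31]
  Split: [8, 38, 33, 12] -> [8, 38] and [33, 12]
    Split: [8, 38] -> [8] and [38]
    Merge: [8] + [38] -> [8, 38]
    Split: [33, 12] -> [33] and [12]
    Merge: [33] + [12] -> [12, 33]
  Merge: [8, 38] + [12, 33] -> [8, 12, 33, 38]
Merge: [4, 16, 19, 31] + [8, 12, 33, 38] -> [4, 8, 12, 16, 19, 31, 33, 38]

Final sorted array: [4, 8, 12, 16, 19, 31, 33, 38]

The merge sort proceeds by recursively splitting the array and merging sorted halves.
After all merges, the sorted array is [4, 8, 12, 16, 19, 31, 33, 38].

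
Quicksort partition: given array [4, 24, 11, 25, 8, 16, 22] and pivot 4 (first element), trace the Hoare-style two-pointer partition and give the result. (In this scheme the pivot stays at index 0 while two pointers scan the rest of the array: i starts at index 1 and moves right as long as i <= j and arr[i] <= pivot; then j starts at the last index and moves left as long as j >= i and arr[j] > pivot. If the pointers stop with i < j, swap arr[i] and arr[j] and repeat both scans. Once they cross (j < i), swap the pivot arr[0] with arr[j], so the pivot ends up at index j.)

Hoare-style two-pointer partition with pivot = 4:

Initial array: [4, 24, 11, 25, 8, 16, 22]

Pointers start at i = 1, j = 6.
i ends at 1, j ends at 0: the pointers have crossed (j < i), so scanning stops.

j = 0, so swapping arr[0] with arr[j] leaves the pivot at position 0: [4, 24, 11, 25, 8, 16, 22]
Pivot position: 0

After partitioning with pivot 4, the array becomes [4, 24, 11, 25, 8, 16, 22]. The pivot is placed at index 0. All elements to the left of the pivot are <= 4, and all elements to the right are > 4.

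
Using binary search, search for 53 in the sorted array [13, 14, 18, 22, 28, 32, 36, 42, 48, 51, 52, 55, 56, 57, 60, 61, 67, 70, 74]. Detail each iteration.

Binary search for 53 in [13, 14, 18, 22, 28, 32, 36, 42, 48, 51, 52, 55, 56, 57, 60, 61, 67, 70, 74]:

lo=0, hi=18, mid=9, arr[mid]=51 -> 51 < 53, search right half
lo=10, hi=18, mid=14, arr[mid]=60 -> 60 > 53, search left half
lo=10, hi=13, mid=11, arr[mid]=55 -> 55 > 53, search left half
lo=10, hi=10, mid=10, arr[mid]=52 -> 52 < 53, search right half
lo=11 > hi=10, target 53 not found

Binary search determines that 53 is not in the array after 4 comparisons. The search space was exhausted without finding the target.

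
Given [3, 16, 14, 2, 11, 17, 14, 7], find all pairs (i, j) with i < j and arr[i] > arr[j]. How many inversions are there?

Finding inversions in [3, 16, 14, 2, 11, 17, 14, 7]:

(0, 3): arr[0]=3 > arr[3]=2
(1, 2): arr[1]=16 > arr[2]=14
(1, 3): arr[1]=16 > arr[3]=2
(1, 4): arr[1]=16 > arr[4]=11
(1, 6): arr[1]=16 > arr[6]=14
(1, 7): arr[1]=16 > arr[7]=7
(2, 3): arr[2]=14 > arr[3]=2
(2, 4): arr[2]=14 > arr[4]=11
(2, 7): arr[2]=14 > arr[7]=7
(4, 7): arr[4]=11 > arr[7]=7
(5, 6): arr[5]=17 > arr[6]=14
(5, 7): arr[5]=17 > arr[7]=7
(6, 7): arr[6]=14 > arr[7]=7

Total inversions: 13

The array has 13 inversion(s): (0,3), (1,2), (1,3), (1,4), (1,6), (1,7), (2,3), (2,4), (2,7), (4,7), (5,6), (5,7), (6,7). Each pair (i,j) satisfies i < j and arr[i] > arr[j].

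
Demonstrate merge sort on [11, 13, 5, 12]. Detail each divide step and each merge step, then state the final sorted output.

Merge sort trace:

Split: [11, 13, 5, 12] -> [11, 13] and [5, 12]
  Split: [11, 13] -> [11] and [13]
  Merge: [11] + [13] -> [11, 13]
  Split: [5, 12] -> [5] and [12]
  Merge: [5] + [12] -> [5, 12]
Merge: [11, 13] + [5, 12] -> [5, 11, 12, 13]

Final sorted array: [5, 11, 12, 13]

The merge sort proceeds by recursively splitting the array and merging sorted halves.
After all merges, the sorted array is [5, 11, 12, 13].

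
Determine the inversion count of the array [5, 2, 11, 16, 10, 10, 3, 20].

Finding inversions in [5, 2, 11, 16, 10, 10, 3, 20]:

(0, 1): arr[0]=5 > arr[1]=2
(0, 6): arr[0]=5 > arr[6]=3
(2, 4): arr[2]=11 > arr[4]=10
(2, 5): arr[2]=11 > arr[5]=10
(2, 6): arr[2]=11 > arr[6]=3
(3, 4): arr[3]=16 > arr[4]=10
(3, 5): arr[3]=16 > arr[5]=10
(3, 6): arr[3]=16 > arr[6]=3
(4, 6): arr[4]=10 > arr[6]=3
(5, 6): arr[5]=10 > arr[6]=3

Total inversions: 10

The array has 10 inversion(s): (0,1), (0,6), (2,4), (2,5), (2,6), (3,4), (3,5), (3,6), (4,6), (5,6). Each pair (i,j) satisfies i < j and arr[i] > arr[j].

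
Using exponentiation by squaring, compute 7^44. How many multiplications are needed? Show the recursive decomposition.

Computing 7^44 by squaring (build up from 7^1; each line after the first costs one multiplication):

7^1 = 7
7^2 = (7^1)^2 = 7^2 = 49
7^4 = (7^2)^2 = 49^2 = 2401
7^5 = 7 * 7^4 = 7 * 2401 = 16807
7^10 = (7^5)^2 = 16807^2 = 282475249
7^11 = 7 * 7^10 = 7 * 282475249 = 1977326743
7^22 = (7^11)^2 = 1977326743^2 = 3909821048582988049
7^44 = (7^22)^2 = 3909821048582988049^2 = 15286700631942576193765185769276826401

Result: 15286700631942576193765185769276826401
Multiplications needed: 7 (7 lines after 7^1)

7^44 = 15286700631942576193765185769276826401. Using exponentiation by squaring, this requires 7 multiplications. The key idea: if the exponent is even, square the half-power; if odd, multiply by the base once.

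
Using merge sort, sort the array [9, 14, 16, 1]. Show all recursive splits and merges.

Merge sort trace:

Split: [9, 14, 16, 1] -> [9, 14] and [16, 1]
  Split: [9, 14] -> [9] and [14]
  Merge: [9] + [14] -> [9, 14]
  Split: [16, 1] -> [16] and [1]
  Merge: [16] + [1] -> [1, 16]
Merge: [9, 14] + [1, 16] -> [1, 9, 14, 16]

Final sorted array: [1, 9, 14, 16]

The merge sort proceeds by recursively splitting the array and merging sorted halves.
After all merges, the sorted array is [1, 9, 14, 16].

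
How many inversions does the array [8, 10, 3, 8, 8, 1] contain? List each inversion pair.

Finding inversions in [8, 10, 3, 8, 8, 1]:

(0, 2): arr[0]=8 > arr[2]=3
(0, 5): arr[0]=8 > arr[5]=1
(1, 2): arr[1]=10 > arr[2]=3
(1, 3): arr[1]=10 > arr[3]=8
(1, 4): arr[1]=10 > arr[4]=8
(1, 5): arr[1]=10 > arr[5]=1
(2, 5): arr[2]=3 > arr[5]=1
(3, 5): arr[3]=8 > arr[5]=1
(4, 5): arr[4]=8 > arr[5]=1

Total inversions: 9

The array has 9 inversion(s): (0,2), (0,5), (1,2), (1,3), (1,4), (1,5), (2,5), (3,5), (4,5). Each pair (i,j) satisfies i < j and arr[i] > arr[j].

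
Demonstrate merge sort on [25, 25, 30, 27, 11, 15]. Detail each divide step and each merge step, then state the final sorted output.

Merge sort trace:

Split: [25, 25, 30, 27, 11, 15] -> [25, 25, 30] and [27, 11, 15]
  Split: [25, 25, 30] -> [25] and [25, 30]
    Split: [25, 30] -> [25] and [30]
    Merge: [25] + [30] -> [25, 30]
  Merge: [25] + [25, 30] -> [25, 25, 30]
  Split: [27, 11, 15] -> [27] and [11, 15]
    Split: [11, 15] -> [11] and [15]
    Merge: [11] + [15] -> [11, 15]
  Merge: [27] + [11, 15] -> [11, 15, 27]
Merge: [25, 25, 30] + [11, 15, 27] -> [11, 15, 25, 25, 27, 30]

Final sorted array: [11, 15, 25, 25, 27, 30]

The merge sort proceeds by recursively splitting the array and merging sorted halves.
After all merges, the sorted array is [11, 15, 25, 25, 27, 30].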